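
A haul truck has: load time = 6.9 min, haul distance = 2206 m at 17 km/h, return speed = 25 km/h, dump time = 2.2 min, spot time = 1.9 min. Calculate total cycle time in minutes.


Convert haul speed to m/min: 17 * 1000/60 = 283.3333333 m/min
Haul time = 2206 / 283.3333333 = 7.785882353 min
Convert return speed to m/min: 25 * 1000/60 = 416.6666667 m/min
Return time = 2206 / 416.6666667 = 5.2944 min
Total cycle time:
= 6.9 + 7.785882353 + 2.2 + 5.2944 + 1.9
= 24.0803 min

24.0803 min


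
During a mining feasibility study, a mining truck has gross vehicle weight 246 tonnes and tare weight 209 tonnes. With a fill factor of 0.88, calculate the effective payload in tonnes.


Maximum payload = gross - tare
= 246 - 209 = 37 tonnes
Effective payload = max payload * fill factor
= 37 * 0.88
= 32.56 tonnes

32.56 tonnes


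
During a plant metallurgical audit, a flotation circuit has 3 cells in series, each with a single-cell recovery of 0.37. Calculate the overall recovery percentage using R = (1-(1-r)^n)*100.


Complement of single-cell recovery:
1 - r = 1 - 0.37 = 0.63
Raise to power n:
(1 - r)^3 = 0.63^3 = 0.250047
Overall recovery:
R = (1 - 0.250047) * 100
= 74.9953%

74.9953%


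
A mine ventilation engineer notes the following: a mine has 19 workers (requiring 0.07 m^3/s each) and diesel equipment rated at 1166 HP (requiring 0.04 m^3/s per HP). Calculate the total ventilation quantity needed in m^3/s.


Airflow for workers:
Q_people = 19 * 0.07 = 1.33 m^3/s
Airflow for diesel equipment:
Q_diesel = 1166 * 0.04 = 46.64 m^3/s
Total ventilation:
Q_total = 1.33 + 46.64
= 47.97 m^3/s

47.97 m^3/s


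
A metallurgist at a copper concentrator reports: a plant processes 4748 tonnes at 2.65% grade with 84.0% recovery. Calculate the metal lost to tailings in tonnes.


20.1315 tonnes

Total metal in feed:
= 4748 * 2.65 / 100 = 125.822 tonnes
Metal recovered:
= 125.822 * 84.0 / 100 = 105.69048 tonnes
Metal lost to tailings:
= 125.822 - 105.69048
= 20.1315 tonnes


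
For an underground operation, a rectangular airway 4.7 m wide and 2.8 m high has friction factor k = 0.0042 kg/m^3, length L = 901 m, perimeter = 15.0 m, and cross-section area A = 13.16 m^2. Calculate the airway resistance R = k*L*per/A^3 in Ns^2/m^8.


Compute the numerator:
k * L * per = 0.0042 * 901 * 15.0
= 56.763
Compute the denominator:
A^3 = 13.16^3 = 2279.122496
Resistance:
R = 56.763 / 2279.122496
= 0.0249 Ns^2/m^8

0.0249 Ns^2/m^8


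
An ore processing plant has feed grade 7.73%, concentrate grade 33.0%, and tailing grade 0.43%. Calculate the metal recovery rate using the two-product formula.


Using the two-product formula:
R = 100 * c * (f - t) / (f * (c - t))
Numerator = 100 * 33.0 * (7.73 - 0.43)
= 100 * 33.0 * 7.3
= 24090.0
Denominator = 7.73 * (33.0 - 0.43)
= 7.73 * 32.57
= 251.7661
R = 24090.0 / 251.7661
= 95.684%

95.684%


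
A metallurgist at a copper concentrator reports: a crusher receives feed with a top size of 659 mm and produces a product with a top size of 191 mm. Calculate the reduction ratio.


Reduction ratio = feed size / product size
= 659 / 191
= 3.4503

3.4503


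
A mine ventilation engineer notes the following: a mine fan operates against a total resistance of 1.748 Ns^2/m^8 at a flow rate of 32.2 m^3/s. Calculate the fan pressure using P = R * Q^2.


Compute Q^2:
Q^2 = 32.2^2 = 1036.84
Compute pressure:
P = R * Q^2 = 1.748 * 1036.84
= 1812.3963 Pa

1812.3963 Pa


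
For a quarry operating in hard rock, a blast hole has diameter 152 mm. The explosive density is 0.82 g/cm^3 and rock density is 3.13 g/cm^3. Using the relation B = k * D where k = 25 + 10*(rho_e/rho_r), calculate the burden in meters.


4.1982 m

First, compute k:
rho_e / rho_r = 0.82 / 3.13 = 0.2619808307
k = 25 + 10 * 0.2619808307 = 27.61980831
Then, compute burden:
B = k * D / 1000 = 27.61980831 * 152 / 1000
= 4198.210863 / 1000
= 4.1982 m


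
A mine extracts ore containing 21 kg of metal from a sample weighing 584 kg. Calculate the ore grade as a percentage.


3.5959%

Ore grade = (metal mass / ore mass) * 100
= (21 / 584) * 100
= 0.03595890411 * 100
= 3.5959%


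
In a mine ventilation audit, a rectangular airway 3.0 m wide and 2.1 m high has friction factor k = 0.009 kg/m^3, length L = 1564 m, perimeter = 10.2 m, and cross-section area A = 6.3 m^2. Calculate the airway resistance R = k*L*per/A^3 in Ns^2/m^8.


0.5742 Ns^2/m^8

Compute the numerator:
k * L * per = 0.009 * 1564 * 10.2
= 143.5752
Compute the denominator:
A^3 = 6.3^3 = 250.047
Resistance:
R = 143.5752 / 250.047
= 0.5742 Ns^2/m^8


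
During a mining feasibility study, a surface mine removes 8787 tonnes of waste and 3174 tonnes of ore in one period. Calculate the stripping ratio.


2.7684

Stripping ratio = waste tonnage / ore tonnage
= 8787 / 3174
= 2.7684


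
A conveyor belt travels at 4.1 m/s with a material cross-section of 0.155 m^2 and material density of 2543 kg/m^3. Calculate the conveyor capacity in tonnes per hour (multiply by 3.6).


5817.8754 t/h

Volumetric flow = speed * area
= 4.1 * 0.155 = 0.6355 m^3/s
Mass flow = volumetric * density
= 0.6355 * 2543 = 1616.0765 kg/s
Convert to t/h: multiply by 3.6
Capacity = 1616.0765 * 3.6
= 5817.8754 t/h


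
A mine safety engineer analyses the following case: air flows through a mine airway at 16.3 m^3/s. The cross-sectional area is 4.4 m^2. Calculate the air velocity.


Velocity = flow rate / cross-sectional area
= 16.3 / 4.4
= 3.7045 m/s

3.7045 m/s


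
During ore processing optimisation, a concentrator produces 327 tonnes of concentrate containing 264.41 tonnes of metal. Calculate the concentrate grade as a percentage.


Grade = (metal in concentrate / concentrate mass) * 100
= (264.41 / 327) * 100
= 0.8085932722 * 100
= 80.8593%

80.8593%


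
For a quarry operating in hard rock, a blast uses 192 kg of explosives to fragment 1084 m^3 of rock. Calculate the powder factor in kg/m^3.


Powder factor = explosive mass / rock volume
= 192 / 1084
= 0.1771 kg/m^3

0.1771 kg/m^3


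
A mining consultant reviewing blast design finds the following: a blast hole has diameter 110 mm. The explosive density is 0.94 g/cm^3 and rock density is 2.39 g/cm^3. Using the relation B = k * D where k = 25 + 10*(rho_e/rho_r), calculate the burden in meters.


3.1826 m

First, compute k:
rho_e / rho_r = 0.94 / 2.39 = 0.3933054393
k = 25 + 10 * 0.3933054393 = 28.93305439
Then, compute burden:
B = k * D / 1000 = 28.93305439 * 110 / 1000
= 3182.635983 / 1000
= 3.1826 m


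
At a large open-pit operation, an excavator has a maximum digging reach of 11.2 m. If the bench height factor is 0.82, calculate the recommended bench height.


9.184 m

Bench height = reach * factor
= 11.2 * 0.82
= 9.184 m


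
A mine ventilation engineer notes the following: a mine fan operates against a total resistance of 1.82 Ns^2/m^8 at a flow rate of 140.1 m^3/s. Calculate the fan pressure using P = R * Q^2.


35722.9782 Pa

Compute Q^2:
Q^2 = 140.1^2 = 19628.01
Compute pressure:
P = R * Q^2 = 1.82 * 19628.01
= 35722.9782 Pa


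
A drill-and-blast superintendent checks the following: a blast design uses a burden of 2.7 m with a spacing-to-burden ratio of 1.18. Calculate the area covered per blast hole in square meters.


First, find the spacing:
Spacing = burden * ratio = 2.7 * 1.18
= 3.186 m
Then, calculate the area:
Area = burden * spacing = 2.7 * 3.186
= 8.6022 m^2

8.6022 m^2


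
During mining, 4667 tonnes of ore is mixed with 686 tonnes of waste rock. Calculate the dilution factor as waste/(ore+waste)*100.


Total material = ore + waste
= 4667 + 686 = 5353 tonnes
Dilution = waste / total * 100
= 686 / 5353 * 100
= 0.1281524379 * 100
= 12.8152%

12.8152%


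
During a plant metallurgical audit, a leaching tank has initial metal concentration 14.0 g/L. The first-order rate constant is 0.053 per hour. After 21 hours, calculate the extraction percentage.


67.1428%

Compute the exponent:
-k * t = -0.053 * 21 = -1.113
Remaining concentration:
C = 14.0 * exp(-1.113)
= 14.0 * 0.3285717657
= 4.60000472 g/L
Extracted = 14.0 - 4.60000472 = 9.39999528 g/L
Extraction % = 9.39999528 / 14.0 * 100
= 67.1428%


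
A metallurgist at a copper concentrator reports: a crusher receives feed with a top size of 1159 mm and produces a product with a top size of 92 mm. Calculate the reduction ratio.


Reduction ratio = feed size / product size
= 1159 / 92
= 12.5978

12.5978


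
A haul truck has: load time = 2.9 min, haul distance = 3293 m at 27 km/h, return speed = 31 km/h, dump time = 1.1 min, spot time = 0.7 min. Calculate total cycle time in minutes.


Convert haul speed to m/min: 27 * 1000/60 = 450 m/min
Haul time = 3293 / 450 = 7.317777778 min
Convert return speed to m/min: 31 * 1000/60 = 516.6666667 m/min
Return time = 3293 / 516.6666667 = 6.373548387 min
Total cycle time:
= 2.9 + 7.317777778 + 1.1 + 6.373548387 + 0.7
= 18.3913 min

18.3913 min


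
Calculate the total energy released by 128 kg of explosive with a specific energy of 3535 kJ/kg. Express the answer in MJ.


Energy = mass * specific_energy / 1000
= 128 * 3535 / 1000
= 452480 / 1000
= 452.48 MJ

452.48 MJ


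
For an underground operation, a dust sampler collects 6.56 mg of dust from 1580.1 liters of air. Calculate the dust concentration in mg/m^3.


Convert liters to m^3: 1 m^3 = 1000 L
Concentration = mass / volume * 1000
= 6.56 / 1580.1 * 1000
= 0.004151635972 * 1000
= 4.1516 mg/m^3

4.1516 mg/m^3


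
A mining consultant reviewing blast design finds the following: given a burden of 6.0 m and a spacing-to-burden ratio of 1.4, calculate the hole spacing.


Spacing = burden * ratio
= 6.0 * 1.4
= 8.4 m

8.4 m


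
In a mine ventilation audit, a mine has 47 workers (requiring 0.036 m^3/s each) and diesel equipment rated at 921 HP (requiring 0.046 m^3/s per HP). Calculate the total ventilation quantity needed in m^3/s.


44.058 m^3/s

Airflow for workers:
Q_people = 47 * 0.036 = 1.692 m^3/s
Airflow for diesel equipment:
Q_diesel = 921 * 0.046 = 42.366 m^3/s
Total ventilation:
Q_total = 1.692 + 42.366
= 44.058 m^3/s


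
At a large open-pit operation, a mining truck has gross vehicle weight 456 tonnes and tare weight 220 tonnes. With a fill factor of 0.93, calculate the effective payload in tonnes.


Maximum payload = gross - tare
= 456 - 220 = 236 tonnes
Effective payload = max payload * fill factor
= 236 * 0.93
= 219.48 tonnes

219.48 tonnes


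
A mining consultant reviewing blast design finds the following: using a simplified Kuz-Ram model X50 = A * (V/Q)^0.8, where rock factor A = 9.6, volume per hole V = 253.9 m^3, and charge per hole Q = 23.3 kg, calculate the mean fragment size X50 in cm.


Compute V/Q:
V/Q = 253.9 / 23.3 = 10.89699571
Raise to the power 0.8:
(V/Q)^0.8 = 10.89699571^0.8 = 6.758423836
Multiply by A:
X50 = 9.6 * 6.758423836
= 64.8809 cm

64.8809 cm


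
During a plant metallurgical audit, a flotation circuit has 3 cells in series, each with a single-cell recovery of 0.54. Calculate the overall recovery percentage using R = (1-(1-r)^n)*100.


90.2664%

Complement of single-cell recovery:
1 - r = 1 - 0.54 = 0.46
Raise to power n:
(1 - r)^3 = 0.46^3 = 0.097336
Overall recovery:
R = (1 - 0.097336) * 100
= 90.2664%


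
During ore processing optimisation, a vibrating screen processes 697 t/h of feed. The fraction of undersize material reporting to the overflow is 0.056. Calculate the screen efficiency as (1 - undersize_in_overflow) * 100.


94.4%

Screen efficiency = (1 - fraction of undersize in overflow) * 100
= (1 - 0.056) * 100
= 0.944 * 100
= 94.4%


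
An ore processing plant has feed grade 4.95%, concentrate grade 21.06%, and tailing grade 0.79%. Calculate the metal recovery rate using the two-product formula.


87.3158%

Using the two-product formula:
R = 100 * c * (f - t) / (f * (c - t))
Numerator = 100 * 21.06 * (4.95 - 0.79)
= 100 * 21.06 * 4.16
= 8760.96
Denominator = 4.95 * (21.06 - 0.79)
= 4.95 * 20.27
= 100.3365
R = 8760.96 / 100.3365
= 87.3158%


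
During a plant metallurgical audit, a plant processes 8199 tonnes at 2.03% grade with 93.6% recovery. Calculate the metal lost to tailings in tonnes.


Total metal in feed:
= 8199 * 2.03 / 100 = 166.4397 tonnes
Metal recovered:
= 166.4397 * 93.6 / 100 = 155.7875592 tonnes
Metal lost to tailings:
= 166.4397 - 155.7875592
= 10.6521 tonnes

10.6521 tonnes


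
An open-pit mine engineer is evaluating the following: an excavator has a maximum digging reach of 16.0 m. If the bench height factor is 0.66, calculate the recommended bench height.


10.56 m

Bench height = reach * factor
= 16.0 * 0.66
= 10.56 m


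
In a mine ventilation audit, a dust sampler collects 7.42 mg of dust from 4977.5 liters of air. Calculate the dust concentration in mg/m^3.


Convert liters to m^3: 1 m^3 = 1000 L
Concentration = mass / volume * 1000
= 7.42 / 4977.5 * 1000
= 0.001490708187 * 1000
= 1.4907 mg/m^3

1.4907 mg/m^3


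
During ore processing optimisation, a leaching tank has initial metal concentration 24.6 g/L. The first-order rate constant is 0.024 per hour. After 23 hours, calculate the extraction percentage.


Compute the exponent:
-k * t = -0.024 * 23 = -0.552
Remaining concentration:
C = 24.6 * exp(-0.552)
= 24.6 * 0.5757970639
= 14.16460777 g/L
Extracted = 24.6 - 14.16460777 = 10.43539223 g/L
Extraction % = 10.43539223 / 24.6 * 100
= 42.4203%

42.4203%


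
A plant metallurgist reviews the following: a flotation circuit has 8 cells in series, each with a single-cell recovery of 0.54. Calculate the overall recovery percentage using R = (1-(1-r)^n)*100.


Complement of single-cell recovery:
1 - r = 1 - 0.54 = 0.46
Raise to power n:
(1 - r)^8 = 0.46^8 = 0.002004761223
Overall recovery:
R = (1 - 0.002004761223) * 100
= 99.7995%

99.7995%


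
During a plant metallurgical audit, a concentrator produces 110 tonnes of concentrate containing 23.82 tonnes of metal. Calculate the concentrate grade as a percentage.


21.6545%

Grade = (metal in concentrate / concentrate mass) * 100
= (23.82 / 110) * 100
= 0.2165454545 * 100
= 21.6545%


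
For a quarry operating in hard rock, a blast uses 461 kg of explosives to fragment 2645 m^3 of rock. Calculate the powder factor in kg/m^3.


Powder factor = explosive mass / rock volume
= 461 / 2645
= 0.1743 kg/m^3

0.1743 kg/m^3


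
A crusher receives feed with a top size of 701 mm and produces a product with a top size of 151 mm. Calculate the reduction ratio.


Reduction ratio = feed size / product size
= 701 / 151
= 4.6424

4.6424


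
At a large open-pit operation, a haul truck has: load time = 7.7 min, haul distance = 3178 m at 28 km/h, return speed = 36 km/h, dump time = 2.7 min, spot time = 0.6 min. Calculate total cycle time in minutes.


23.1067 min

Convert haul speed to m/min: 28 * 1000/60 = 466.6666667 m/min
Haul time = 3178 / 466.6666667 = 6.81 min
Convert return speed to m/min: 36 * 1000/60 = 600 m/min
Return time = 3178 / 600 = 5.296666667 min
Total cycle time:
= 7.7 + 6.81 + 2.7 + 5.296666667 + 0.6
= 23.1067 min


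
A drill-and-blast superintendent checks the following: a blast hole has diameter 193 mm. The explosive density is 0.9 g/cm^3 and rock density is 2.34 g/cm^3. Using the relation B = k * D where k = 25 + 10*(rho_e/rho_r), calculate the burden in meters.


First, compute k:
rho_e / rho_r = 0.9 / 2.34 = 0.3846153846
k = 25 + 10 * 0.3846153846 = 28.84615385
Then, compute burden:
B = k * D / 1000 = 28.84615385 * 193 / 1000
= 5567.307692 / 1000
= 5.5673 m

5.5673 m


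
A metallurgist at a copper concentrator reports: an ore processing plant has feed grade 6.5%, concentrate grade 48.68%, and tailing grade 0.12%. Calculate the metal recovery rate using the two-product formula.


98.3964%

Using the two-product formula:
R = 100 * c * (f - t) / (f * (c - t))
Numerator = 100 * 48.68 * (6.5 - 0.12)
= 100 * 48.68 * 6.38
= 31057.84
Denominator = 6.5 * (48.68 - 0.12)
= 6.5 * 48.56
= 315.64
R = 31057.84 / 315.64
= 98.3964%


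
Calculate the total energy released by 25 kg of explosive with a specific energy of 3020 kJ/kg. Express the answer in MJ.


75.5 MJ

Energy = mass * specific_energy / 1000
= 25 * 3020 / 1000
= 75500 / 1000
= 75.5 MJ


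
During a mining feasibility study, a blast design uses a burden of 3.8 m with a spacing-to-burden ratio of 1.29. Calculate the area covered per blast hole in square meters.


First, find the spacing:
Spacing = burden * ratio = 3.8 * 1.29
= 4.902 m
Then, calculate the area:
Area = burden * spacing = 3.8 * 4.902
= 18.6276 m^2

18.6276 m^2


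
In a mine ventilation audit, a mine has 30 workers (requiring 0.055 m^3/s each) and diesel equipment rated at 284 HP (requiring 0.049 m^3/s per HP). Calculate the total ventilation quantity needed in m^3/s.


Airflow for workers:
Q_people = 30 * 0.055 = 1.65 m^3/s
Airflow for diesel equipment:
Q_diesel = 284 * 0.049 = 13.916 m^3/s
Total ventilation:
Q_total = 1.65 + 13.916
= 15.566 m^3/s

15.566 m^3/s


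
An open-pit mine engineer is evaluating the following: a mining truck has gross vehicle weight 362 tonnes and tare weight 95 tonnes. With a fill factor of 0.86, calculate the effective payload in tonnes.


Maximum payload = gross - tare
= 362 - 95 = 267 tonnes
Effective payload = max payload * fill factor
= 267 * 0.86
= 229.62 tonnes

229.62 tonnes


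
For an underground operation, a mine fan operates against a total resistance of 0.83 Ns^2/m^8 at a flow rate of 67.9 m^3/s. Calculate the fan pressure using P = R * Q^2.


3826.6403 Pa

Compute Q^2:
Q^2 = 67.9^2 = 4610.41
Compute pressure:
P = R * Q^2 = 0.83 * 4610.41
= 3826.6403 Pa


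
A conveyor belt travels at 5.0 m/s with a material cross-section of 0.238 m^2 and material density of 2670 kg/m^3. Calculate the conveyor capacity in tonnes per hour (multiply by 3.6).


Volumetric flow = speed * area
= 5.0 * 0.238 = 1.19 m^3/s
Mass flow = volumetric * density
= 1.19 * 2670 = 3177.3 kg/s
Convert to t/h: multiply by 3.6
Capacity = 3177.3 * 3.6
= 11438.28 t/h

11438.28 t/h


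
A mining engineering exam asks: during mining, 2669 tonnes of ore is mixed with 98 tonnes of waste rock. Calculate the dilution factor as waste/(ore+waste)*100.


3.5417%

Total material = ore + waste
= 2669 + 98 = 2767 tonnes
Dilution = waste / total * 100
= 98 / 2767 * 100
= 0.03541741959 * 100
= 3.5417%


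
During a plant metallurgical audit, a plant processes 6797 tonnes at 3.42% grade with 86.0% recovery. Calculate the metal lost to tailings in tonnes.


32.544 tonnes

Total metal in feed:
= 6797 * 3.42 / 100 = 232.4574 tonnes
Metal recovered:
= 232.4574 * 86.0 / 100 = 199.913364 tonnes
Metal lost to tailings:
= 232.4574 - 199.913364
= 32.544 tonnes


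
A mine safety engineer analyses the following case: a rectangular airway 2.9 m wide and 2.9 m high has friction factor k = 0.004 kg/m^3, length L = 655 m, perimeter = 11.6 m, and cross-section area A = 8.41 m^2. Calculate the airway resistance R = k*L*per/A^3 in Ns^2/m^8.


Compute the numerator:
k * L * per = 0.004 * 655 * 11.6
= 30.392
Compute the denominator:
A^3 = 8.41^3 = 594.823321
Resistance:
R = 30.392 / 594.823321
= 0.0511 Ns^2/m^8

0.0511 Ns^2/m^8


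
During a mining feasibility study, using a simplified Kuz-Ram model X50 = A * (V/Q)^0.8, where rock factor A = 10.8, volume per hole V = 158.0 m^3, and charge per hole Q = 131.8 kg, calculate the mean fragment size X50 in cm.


Compute V/Q:
V/Q = 158.0 / 131.8 = 1.198786039
Raise to the power 0.8:
(V/Q)^0.8 = 1.198786039^0.8 = 1.156094517
Multiply by A:
X50 = 10.8 * 1.156094517
= 12.4858 cm

12.4858 cm


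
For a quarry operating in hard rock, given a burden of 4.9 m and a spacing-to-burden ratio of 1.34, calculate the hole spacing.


Spacing = burden * ratio
= 4.9 * 1.34
= 6.566 m

6.566 m


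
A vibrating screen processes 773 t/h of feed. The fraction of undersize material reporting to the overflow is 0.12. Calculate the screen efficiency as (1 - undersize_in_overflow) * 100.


Screen efficiency = (1 - fraction of undersize in overflow) * 100
= (1 - 0.12) * 100
= 0.88 * 100
= 88.0%

88.0%


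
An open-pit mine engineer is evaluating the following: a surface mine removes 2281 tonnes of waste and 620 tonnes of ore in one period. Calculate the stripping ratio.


Stripping ratio = waste tonnage / ore tonnage
= 2281 / 620
= 3.679

3.679


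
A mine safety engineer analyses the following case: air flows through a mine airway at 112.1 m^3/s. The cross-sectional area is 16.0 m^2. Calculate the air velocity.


Velocity = flow rate / cross-sectional area
= 112.1 / 16.0
= 7.0063 m/s

7.0063 m/s


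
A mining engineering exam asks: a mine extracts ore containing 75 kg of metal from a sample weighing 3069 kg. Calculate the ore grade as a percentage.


2.4438%

Ore grade = (metal mass / ore mass) * 100
= (75 / 3069) * 100
= 0.02443792766 * 100
= 2.4438%


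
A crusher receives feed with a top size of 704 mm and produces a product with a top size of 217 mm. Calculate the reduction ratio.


3.2442

Reduction ratio = feed size / product size
= 704 / 217
= 3.2442


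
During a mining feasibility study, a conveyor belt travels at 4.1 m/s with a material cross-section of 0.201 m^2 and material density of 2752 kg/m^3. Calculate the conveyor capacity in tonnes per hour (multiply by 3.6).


8164.5235 t/h

Volumetric flow = speed * area
= 4.1 * 0.201 = 0.8241 m^3/s
Mass flow = volumetric * density
= 0.8241 * 2752 = 2267.9232 kg/s
Convert to t/h: multiply by 3.6
Capacity = 2267.9232 * 3.6
= 8164.5235 t/h


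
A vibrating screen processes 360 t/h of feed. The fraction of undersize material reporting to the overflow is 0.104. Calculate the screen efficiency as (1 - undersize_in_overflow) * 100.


Screen efficiency = (1 - fraction of undersize in overflow) * 100
= (1 - 0.104) * 100
= 0.896 * 100
= 89.6%

89.6%


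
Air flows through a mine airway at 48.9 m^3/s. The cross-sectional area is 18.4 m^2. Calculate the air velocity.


2.6576 m/s

Velocity = flow rate / cross-sectional area
= 48.9 / 18.4
= 2.6576 m/s


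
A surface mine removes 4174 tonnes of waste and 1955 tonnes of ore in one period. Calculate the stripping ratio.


2.135

Stripping ratio = waste tonnage / ore tonnage
= 4174 / 1955
= 2.135


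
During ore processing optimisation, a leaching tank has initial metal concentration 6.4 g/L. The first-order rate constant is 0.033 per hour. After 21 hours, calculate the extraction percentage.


49.9926%

Compute the exponent:
-k * t = -0.033 * 21 = -0.693
Remaining concentration:
C = 6.4 * exp(-0.693)
= 6.4 * 0.5000735957
= 3.200471012 g/L
Extracted = 6.4 - 3.200471012 = 3.199528988 g/L
Extraction % = 3.199528988 / 6.4 * 100
= 49.9926%


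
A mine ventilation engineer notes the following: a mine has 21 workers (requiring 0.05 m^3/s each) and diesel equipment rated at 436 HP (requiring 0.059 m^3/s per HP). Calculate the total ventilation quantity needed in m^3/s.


Airflow for workers:
Q_people = 21 * 0.05 = 1.05 m^3/s
Airflow for diesel equipment:
Q_diesel = 436 * 0.059 = 25.724 m^3/s
Total ventilation:
Q_total = 1.05 + 25.724
= 26.774 m^3/s

26.774 m^3/s


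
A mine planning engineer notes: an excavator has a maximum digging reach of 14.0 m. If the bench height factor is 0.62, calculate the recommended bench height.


Bench height = reach * factor
= 14.0 * 0.62
= 8.68 m

8.68 m


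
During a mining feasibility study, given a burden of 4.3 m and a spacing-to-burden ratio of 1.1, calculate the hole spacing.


Spacing = burden * ratio
= 4.3 * 1.1
= 4.73 m

4.73 m


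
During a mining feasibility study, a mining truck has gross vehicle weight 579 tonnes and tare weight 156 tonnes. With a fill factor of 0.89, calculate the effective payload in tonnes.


376.47 tonnes

Maximum payload = gross - tare
= 579 - 156 = 423 tonnes
Effective payload = max payload * fill factor
= 423 * 0.89
= 376.47 tonnes


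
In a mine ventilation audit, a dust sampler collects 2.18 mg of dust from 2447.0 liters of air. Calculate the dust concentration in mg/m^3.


Convert liters to m^3: 1 m^3 = 1000 L
Concentration = mass / volume * 1000
= 2.18 / 2447.0 * 1000
= 0.0008908868002 * 1000
= 0.8909 mg/m^3

0.8909 mg/m^3


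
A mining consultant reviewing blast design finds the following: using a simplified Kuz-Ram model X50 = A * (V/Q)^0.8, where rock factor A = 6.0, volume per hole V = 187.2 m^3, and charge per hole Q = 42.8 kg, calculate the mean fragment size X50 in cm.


19.5362 cm

Compute V/Q:
V/Q = 187.2 / 42.8 = 4.373831776
Raise to the power 0.8:
(V/Q)^0.8 = 4.373831776^0.8 = 3.256039466
Multiply by A:
X50 = 6.0 * 3.256039466
= 19.5362 cm


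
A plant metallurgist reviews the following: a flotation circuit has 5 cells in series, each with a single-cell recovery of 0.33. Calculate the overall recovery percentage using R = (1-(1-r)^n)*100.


Complement of single-cell recovery:
1 - r = 1 - 0.33 = 0.67
Raise to power n:
(1 - r)^5 = 0.67^5 = 0.1350125107
Overall recovery:
R = (1 - 0.1350125107) * 100
= 86.4987%

86.4987%


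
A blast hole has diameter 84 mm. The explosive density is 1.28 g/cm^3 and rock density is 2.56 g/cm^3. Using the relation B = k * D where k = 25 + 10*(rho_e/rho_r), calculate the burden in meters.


2.52 m

First, compute k:
rho_e / rho_r = 1.28 / 2.56 = 0.5
k = 25 + 10 * 0.5 = 30
Then, compute burden:
B = k * D / 1000 = 30 * 84 / 1000
= 2520 / 1000
= 2.52 m


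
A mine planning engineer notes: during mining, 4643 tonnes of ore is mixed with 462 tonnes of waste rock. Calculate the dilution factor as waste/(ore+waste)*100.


Total material = ore + waste
= 4643 + 462 = 5105 tonnes
Dilution = waste / total * 100
= 462 / 5105 * 100
= 0.09049951028 * 100
= 9.05%

9.05%


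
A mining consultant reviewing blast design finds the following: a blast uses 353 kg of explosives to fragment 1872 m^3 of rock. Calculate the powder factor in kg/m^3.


Powder factor = explosive mass / rock volume
= 353 / 1872
= 0.1886 kg/m^3

0.1886 kg/m^3


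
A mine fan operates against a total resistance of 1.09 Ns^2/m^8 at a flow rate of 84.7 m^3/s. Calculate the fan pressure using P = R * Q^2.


Compute Q^2:
Q^2 = 84.7^2 = 7174.09
Compute pressure:
P = R * Q^2 = 1.09 * 7174.09
= 7819.7581 Pa

7819.7581 Pa


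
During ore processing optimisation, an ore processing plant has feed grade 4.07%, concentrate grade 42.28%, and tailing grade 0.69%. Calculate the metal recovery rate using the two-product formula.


Using the two-product formula:
R = 100 * c * (f - t) / (f * (c - t))
Numerator = 100 * 42.28 * (4.07 - 0.69)
= 100 * 42.28 * 3.38
= 14290.64
Denominator = 4.07 * (42.28 - 0.69)
= 4.07 * 41.59
= 169.2713
R = 14290.64 / 169.2713
= 84.4245%

84.4245%


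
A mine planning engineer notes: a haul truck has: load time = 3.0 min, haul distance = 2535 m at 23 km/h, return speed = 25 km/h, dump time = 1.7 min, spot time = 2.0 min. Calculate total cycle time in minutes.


Convert haul speed to m/min: 23 * 1000/60 = 383.3333333 m/min
Haul time = 2535 / 383.3333333 = 6.613043478 min
Convert return speed to m/min: 25 * 1000/60 = 416.6666667 m/min
Return time = 2535 / 416.6666667 = 6.084 min
Total cycle time:
= 3.0 + 6.613043478 + 1.7 + 6.084 + 2.0
= 19.397 min

19.397 min


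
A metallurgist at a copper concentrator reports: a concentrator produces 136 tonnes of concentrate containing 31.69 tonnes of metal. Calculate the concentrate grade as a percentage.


23.3015%

Grade = (metal in concentrate / concentrate mass) * 100
= (31.69 / 136) * 100
= 0.2330147059 * 100
= 23.3015%


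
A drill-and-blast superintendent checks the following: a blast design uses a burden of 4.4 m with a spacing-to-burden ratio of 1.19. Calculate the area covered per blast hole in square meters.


First, find the spacing:
Spacing = burden * ratio = 4.4 * 1.19
= 5.236 m
Then, calculate the area:
Area = burden * spacing = 4.4 * 5.236
= 23.0384 m^2

23.0384 m^2


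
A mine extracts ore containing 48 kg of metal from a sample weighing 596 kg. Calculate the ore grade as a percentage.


Ore grade = (metal mass / ore mass) * 100
= (48 / 596) * 100
= 0.08053691275 * 100
= 8.0537%

8.0537%


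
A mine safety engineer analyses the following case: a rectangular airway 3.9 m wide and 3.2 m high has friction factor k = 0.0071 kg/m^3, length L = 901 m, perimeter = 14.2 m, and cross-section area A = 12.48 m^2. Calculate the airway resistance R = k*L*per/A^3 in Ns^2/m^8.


0.0467 Ns^2/m^8

Compute the numerator:
k * L * per = 0.0071 * 901 * 14.2
= 90.83882
Compute the denominator:
A^3 = 12.48^3 = 1943.764992
Resistance:
R = 90.83882 / 1943.764992
= 0.0467 Ns^2/m^8


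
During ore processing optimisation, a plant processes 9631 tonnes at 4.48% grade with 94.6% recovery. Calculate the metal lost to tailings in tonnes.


Total metal in feed:
= 9631 * 4.48 / 100 = 431.4688 tonnes
Metal recovered:
= 431.4688 * 94.6 / 100 = 408.1694848 tonnes
Metal lost to tailings:
= 431.4688 - 408.1694848
= 23.2993 tonnes

23.2993 tonnes


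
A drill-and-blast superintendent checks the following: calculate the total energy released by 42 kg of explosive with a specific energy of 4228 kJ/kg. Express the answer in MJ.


Energy = mass * specific_energy / 1000
= 42 * 4228 / 1000
= 177576 / 1000
= 177.576 MJ

177.576 MJ


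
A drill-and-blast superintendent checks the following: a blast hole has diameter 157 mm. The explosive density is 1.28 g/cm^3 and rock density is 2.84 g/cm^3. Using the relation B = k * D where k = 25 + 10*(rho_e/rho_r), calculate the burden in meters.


First, compute k:
rho_e / rho_r = 1.28 / 2.84 = 0.4507042254
k = 25 + 10 * 0.4507042254 = 29.50704225
Then, compute burden:
B = k * D / 1000 = 29.50704225 * 157 / 1000
= 4632.605634 / 1000
= 4.6326 m

4.6326 m


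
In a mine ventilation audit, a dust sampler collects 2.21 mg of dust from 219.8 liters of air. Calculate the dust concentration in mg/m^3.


Convert liters to m^3: 1 m^3 = 1000 L
Concentration = mass / volume * 1000
= 2.21 / 219.8 * 1000
= 0.01005459509 * 1000
= 10.0546 mg/m^3

10.0546 mg/m^3


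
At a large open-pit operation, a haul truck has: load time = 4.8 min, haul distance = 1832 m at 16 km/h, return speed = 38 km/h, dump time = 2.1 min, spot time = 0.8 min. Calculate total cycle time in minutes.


17.4626 min

Convert haul speed to m/min: 16 * 1000/60 = 266.6666667 m/min
Haul time = 1832 / 266.6666667 = 6.87 min
Convert return speed to m/min: 38 * 1000/60 = 633.3333333 m/min
Return time = 1832 / 633.3333333 = 2.892631579 min
Total cycle time:
= 4.8 + 6.87 + 2.1 + 2.892631579 + 0.8
= 17.4626 min


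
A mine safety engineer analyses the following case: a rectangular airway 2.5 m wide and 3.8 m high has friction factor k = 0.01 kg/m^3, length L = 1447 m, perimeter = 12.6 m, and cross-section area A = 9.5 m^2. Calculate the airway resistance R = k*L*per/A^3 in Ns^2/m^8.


0.2127 Ns^2/m^8

Compute the numerator:
k * L * per = 0.01 * 1447 * 12.6
= 182.322
Compute the denominator:
A^3 = 9.5^3 = 857.375
Resistance:
R = 182.322 / 857.375
= 0.2127 Ns^2/m^8


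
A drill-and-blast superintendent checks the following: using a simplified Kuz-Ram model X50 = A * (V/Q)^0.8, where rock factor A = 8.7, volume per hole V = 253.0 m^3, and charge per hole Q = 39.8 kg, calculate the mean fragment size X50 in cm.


38.204 cm

Compute V/Q:
V/Q = 253.0 / 39.8 = 6.35678392
Raise to the power 0.8:
(V/Q)^0.8 = 6.35678392^0.8 = 4.391268165
Multiply by A:
X50 = 8.7 * 4.391268165
= 38.204 cm


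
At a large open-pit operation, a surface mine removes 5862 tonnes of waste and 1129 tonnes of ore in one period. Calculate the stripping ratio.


5.1922

Stripping ratio = waste tonnage / ore tonnage
= 5862 / 1129
= 5.1922


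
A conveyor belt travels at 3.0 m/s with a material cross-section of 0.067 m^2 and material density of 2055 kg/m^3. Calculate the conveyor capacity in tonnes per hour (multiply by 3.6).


1486.998 t/h

Volumetric flow = speed * area
= 3.0 * 0.067 = 0.201 m^3/s
Mass flow = volumetric * density
= 0.201 * 2055 = 413.055 kg/s
Convert to t/h: multiply by 3.6
Capacity = 413.055 * 3.6
= 1486.998 t/h


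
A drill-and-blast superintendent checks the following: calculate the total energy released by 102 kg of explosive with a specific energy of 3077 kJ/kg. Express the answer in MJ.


313.854 MJ

Energy = mass * specific_energy / 1000
= 102 * 3077 / 1000
= 313854 / 1000
= 313.854 MJ


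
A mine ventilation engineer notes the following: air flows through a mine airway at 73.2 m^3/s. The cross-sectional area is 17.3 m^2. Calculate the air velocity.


Velocity = flow rate / cross-sectional area
= 73.2 / 17.3
= 4.2312 m/s

4.2312 m/s


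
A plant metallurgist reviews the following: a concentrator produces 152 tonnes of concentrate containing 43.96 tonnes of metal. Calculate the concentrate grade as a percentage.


Grade = (metal in concentrate / concentrate mass) * 100
= (43.96 / 152) * 100
= 0.2892105263 * 100
= 28.9211%

28.9211%


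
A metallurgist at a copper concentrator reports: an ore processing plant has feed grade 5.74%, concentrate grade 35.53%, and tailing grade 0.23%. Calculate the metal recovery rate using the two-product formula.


96.6185%

Using the two-product formula:
R = 100 * c * (f - t) / (f * (c - t))
Numerator = 100 * 35.53 * (5.74 - 0.23)
= 100 * 35.53 * 5.51
= 19577.03
Denominator = 5.74 * (35.53 - 0.23)
= 5.74 * 35.3
= 202.622
R = 19577.03 / 202.622
= 96.6185%


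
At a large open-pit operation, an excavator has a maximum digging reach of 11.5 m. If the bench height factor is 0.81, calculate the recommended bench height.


9.315 m

Bench height = reach * factor
= 11.5 * 0.81
= 9.315 m


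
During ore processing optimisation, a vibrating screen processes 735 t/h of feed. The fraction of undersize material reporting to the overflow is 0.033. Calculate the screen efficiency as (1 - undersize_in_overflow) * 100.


96.7%

Screen efficiency = (1 - fraction of undersize in overflow) * 100
= (1 - 0.033) * 100
= 0.967 * 100
= 96.7%


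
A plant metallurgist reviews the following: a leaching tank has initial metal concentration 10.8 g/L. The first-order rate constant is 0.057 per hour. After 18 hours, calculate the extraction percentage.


Compute the exponent:
-k * t = -0.057 * 18 = -1.026
Remaining concentration:
C = 10.8 * exp(-1.026)
= 10.8 * 0.3584378483
= 3.871128761 g/L
Extracted = 10.8 - 3.871128761 = 6.928871239 g/L
Extraction % = 6.928871239 / 10.8 * 100
= 64.1562%

64.1562%


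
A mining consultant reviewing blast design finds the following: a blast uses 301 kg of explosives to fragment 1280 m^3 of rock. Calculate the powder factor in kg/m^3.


Powder factor = explosive mass / rock volume
= 301 / 1280
= 0.2352 kg/m^3

0.2352 kg/m^3


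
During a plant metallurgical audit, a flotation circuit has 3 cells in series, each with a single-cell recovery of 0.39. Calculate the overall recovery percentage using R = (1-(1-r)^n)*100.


77.3019%

Complement of single-cell recovery:
1 - r = 1 - 0.39 = 0.61
Raise to power n:
(1 - r)^3 = 0.61^3 = 0.226981
Overall recovery:
R = (1 - 0.226981) * 100
= 77.3019%


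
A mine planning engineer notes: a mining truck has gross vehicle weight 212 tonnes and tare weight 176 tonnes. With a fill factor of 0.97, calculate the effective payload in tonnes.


34.92 tonnes

Maximum payload = gross - tare
= 212 - 176 = 36 tonnes
Effective payload = max payload * fill factor
= 36 * 0.97
= 34.92 tonnes


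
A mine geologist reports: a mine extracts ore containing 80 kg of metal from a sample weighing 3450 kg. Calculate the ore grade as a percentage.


Ore grade = (metal mass / ore mass) * 100
= (80 / 3450) * 100
= 0.0231884058 * 100
= 2.3188%

2.3188%


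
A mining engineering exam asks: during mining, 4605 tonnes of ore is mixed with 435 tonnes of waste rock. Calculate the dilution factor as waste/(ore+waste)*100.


Total material = ore + waste
= 4605 + 435 = 5040 tonnes
Dilution = waste / total * 100
= 435 / 5040 * 100
= 0.08630952381 * 100
= 8.631%

8.631%


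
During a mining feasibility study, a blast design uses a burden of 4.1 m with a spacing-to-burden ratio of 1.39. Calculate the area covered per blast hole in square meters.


First, find the spacing:
Spacing = burden * ratio = 4.1 * 1.39
= 5.699 m
Then, calculate the area:
Area = burden * spacing = 4.1 * 5.699
= 23.3659 m^2

23.3659 m^2


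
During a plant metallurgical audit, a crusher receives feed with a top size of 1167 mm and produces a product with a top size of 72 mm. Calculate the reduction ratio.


Reduction ratio = feed size / product size
= 1167 / 72
= 16.2083

16.2083


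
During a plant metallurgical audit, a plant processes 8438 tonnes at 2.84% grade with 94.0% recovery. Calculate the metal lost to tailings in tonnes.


Total metal in feed:
= 8438 * 2.84 / 100 = 239.6392 tonnes
Metal recovered:
= 239.6392 * 94.0 / 100 = 225.260848 tonnes
Metal lost to tailings:
= 239.6392 - 225.260848
= 14.3784 tonnes

14.3784 tonnes


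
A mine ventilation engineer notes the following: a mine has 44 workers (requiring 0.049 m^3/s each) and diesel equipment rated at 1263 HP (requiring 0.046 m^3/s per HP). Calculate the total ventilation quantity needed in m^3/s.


60.254 m^3/s

Airflow for workers:
Q_people = 44 * 0.049 = 2.156 m^3/s
Airflow for diesel equipment:
Q_diesel = 1263 * 0.046 = 58.098 m^3/s
Total ventilation:
Q_total = 2.156 + 58.098
= 60.254 m^3/s


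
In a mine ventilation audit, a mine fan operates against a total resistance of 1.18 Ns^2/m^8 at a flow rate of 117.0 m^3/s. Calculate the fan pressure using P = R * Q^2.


Compute Q^2:
Q^2 = 117.0^2 = 13689.0
Compute pressure:
P = R * Q^2 = 1.18 * 13689.0
= 16153.02 Pa

16153.02 Pa


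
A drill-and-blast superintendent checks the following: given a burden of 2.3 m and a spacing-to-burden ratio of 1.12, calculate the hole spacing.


Spacing = burden * ratio
= 2.3 * 1.12
= 2.576 m

2.576 m


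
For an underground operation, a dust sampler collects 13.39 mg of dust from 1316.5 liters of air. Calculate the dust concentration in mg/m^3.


10.1709 mg/m^3

Convert liters to m^3: 1 m^3 = 1000 L
Concentration = mass / volume * 1000
= 13.39 / 1316.5 * 1000
= 0.01017090771 * 1000
= 10.1709 mg/m^3


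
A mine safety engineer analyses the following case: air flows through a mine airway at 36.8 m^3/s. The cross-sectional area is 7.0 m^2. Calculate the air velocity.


Velocity = flow rate / cross-sectional area
= 36.8 / 7.0
= 5.2571 m/s

5.2571 m/s


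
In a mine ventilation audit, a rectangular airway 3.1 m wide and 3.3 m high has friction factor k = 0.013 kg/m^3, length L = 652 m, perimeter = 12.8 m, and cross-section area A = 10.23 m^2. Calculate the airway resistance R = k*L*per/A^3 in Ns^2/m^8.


Compute the numerator:
k * L * per = 0.013 * 652 * 12.8
= 108.4928
Compute the denominator:
A^3 = 10.23^3 = 1070.599167
Resistance:
R = 108.4928 / 1070.599167
= 0.1013 Ns^2/m^8

0.1013 Ns^2/m^8


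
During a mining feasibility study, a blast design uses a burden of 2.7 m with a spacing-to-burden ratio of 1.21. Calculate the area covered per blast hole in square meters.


First, find the spacing:
Spacing = burden * ratio = 2.7 * 1.21
= 3.267 m
Then, calculate the area:
Area = burden * spacing = 2.7 * 3.267
= 8.8209 m^2

8.8209 m^2


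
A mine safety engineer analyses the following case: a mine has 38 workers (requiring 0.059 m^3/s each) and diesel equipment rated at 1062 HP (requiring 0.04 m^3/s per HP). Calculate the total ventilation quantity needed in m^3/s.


Airflow for workers:
Q_people = 38 * 0.059 = 2.242 m^3/s
Airflow for diesel equipment:
Q_diesel = 1062 * 0.04 = 42.48 m^3/s
Total ventilation:
Q_total = 2.242 + 42.48
= 44.722 m^3/s

44.722 m^3/s


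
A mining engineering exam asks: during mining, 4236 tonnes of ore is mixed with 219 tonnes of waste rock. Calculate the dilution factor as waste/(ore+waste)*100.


Total material = ore + waste
= 4236 + 219 = 4455 tonnes
Dilution = waste / total * 100
= 219 / 4455 * 100
= 0.04915824916 * 100
= 4.9158%

4.9158%
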